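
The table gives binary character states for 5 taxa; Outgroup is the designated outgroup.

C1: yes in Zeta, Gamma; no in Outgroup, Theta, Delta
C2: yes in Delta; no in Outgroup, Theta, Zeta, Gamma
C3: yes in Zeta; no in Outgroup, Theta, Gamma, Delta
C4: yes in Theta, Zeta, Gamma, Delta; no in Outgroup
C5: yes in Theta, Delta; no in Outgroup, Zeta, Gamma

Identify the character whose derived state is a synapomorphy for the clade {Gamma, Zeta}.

The outgroup has state 'no' for every character, so 'yes' is the derived state throughout.
C1: derived state 'yes' in Gamma and Zeta only — synapomorphy for {Gamma, Zeta}.
C2: derived state 'yes' in Delta only — an autapomorphy, so it tells us nothing about relationships among taxa.
C3: derived state 'yes' in Zeta only — an autapomorphy, so it tells us nothing about relationships among taxa.
All ingroup taxa share the derived state 'yes' for C4; it defines the ingroup but does not resolve relationships within it.
Only Delta and Theta show the derived state 'yes' for C5, supporting them as a clade.
Most parsimonious ingroup topology: ((Theta,Delta),(Zeta,Gamma)).
The clade {Gamma, Zeta} is supported by C1: its derived state 'yes' occurs in exactly those taxa and in no other taxon (including the outgroup).

C1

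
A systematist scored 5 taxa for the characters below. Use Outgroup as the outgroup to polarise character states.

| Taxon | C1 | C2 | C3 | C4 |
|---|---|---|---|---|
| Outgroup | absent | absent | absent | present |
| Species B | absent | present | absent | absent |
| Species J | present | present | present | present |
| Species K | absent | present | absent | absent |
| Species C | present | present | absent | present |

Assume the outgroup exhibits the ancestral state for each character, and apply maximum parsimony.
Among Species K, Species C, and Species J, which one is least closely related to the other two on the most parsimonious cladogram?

Species K

Character polarity is set by the outgroup: the derived state is whichever differs from the outgroup's state, so for C4 the derived state is 'absent', and for the remaining characters it is 'present'.
Only Species C and Species J show the derived state 'present' for C1, supporting them as a clade.
All ingroup taxa share the derived state 'present' for C2; it defines the ingroup but does not resolve relationships within it.
C3: derived state 'present' in Species J only — an autapomorphy, so it tells us nothing about relationships among taxa.
Only Species B and Species K show the derived state 'absent' for C4, supporting them as a clade.
Most parsimonious ingroup topology: ((Species B,Species K),(Species J,Species C)).
Species J and Species C share a more recent common ancestor with each other than either does with Species K, so Species K is the least closely related of the three.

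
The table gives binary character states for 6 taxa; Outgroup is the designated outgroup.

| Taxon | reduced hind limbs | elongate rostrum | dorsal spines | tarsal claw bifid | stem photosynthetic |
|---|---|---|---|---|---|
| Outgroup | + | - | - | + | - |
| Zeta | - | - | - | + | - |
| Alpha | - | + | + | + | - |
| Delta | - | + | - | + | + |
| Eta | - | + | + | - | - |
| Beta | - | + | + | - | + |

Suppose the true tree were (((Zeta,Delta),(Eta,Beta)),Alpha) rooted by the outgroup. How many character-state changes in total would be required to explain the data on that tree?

8

Map each character onto (((Zeta,Delta),(Eta,Beta)),Alpha) (rooted by Outgroup) and count the minimum state changes it requires (Fitch parsimony):
reduced hind limbs: 1; elongate rostrum: 2; dorsal spines: 2; tarsal claw bifid: 1; stem photosynthetic: 2.
Total tree length = 8.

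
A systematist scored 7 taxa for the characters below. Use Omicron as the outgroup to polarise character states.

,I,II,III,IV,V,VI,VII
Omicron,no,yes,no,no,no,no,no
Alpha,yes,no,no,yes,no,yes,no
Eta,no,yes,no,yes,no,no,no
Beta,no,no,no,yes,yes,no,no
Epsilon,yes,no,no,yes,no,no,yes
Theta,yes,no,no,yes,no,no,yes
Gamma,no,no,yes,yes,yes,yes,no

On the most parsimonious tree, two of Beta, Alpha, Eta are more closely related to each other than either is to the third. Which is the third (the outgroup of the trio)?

Character polarity is set by the outgroup: the derived state is whichever differs from the outgroup's state, so for II the derived state is 'no', and for the remaining characters it is 'yes'.
I (derived state 'yes') is shared by Alpha, Epsilon, and Theta — a synapomorphy uniting that clade.
II: derived state 'no' in Alpha, Beta, Epsilon, Gamma, and Theta only — synapomorphy for {Alpha, Beta, Epsilon, Gamma, Theta}.
III (derived state 'yes') is unique to Gamma (autapomorphy; uninformative for grouping).
All ingroup taxa share the derived state 'yes' for IV; it defines the ingroup but does not resolve relationships within it.
Only Beta and Gamma show the derived state 'yes' for V, supporting them as a clade.
VI (state 'yes') occurs in Alpha and Gamma but conflicts with the nesting implied by the other characters — most parsimoniously interpreted as homoplasy.
Only Epsilon and Theta show the derived state 'yes' for VII, supporting them as a clade.
Most parsimonious ingroup topology: (((Alpha,(Epsilon,Theta)),(Beta,Gamma)),Eta).
Alpha and Beta share a more recent common ancestor with each other than either does with Eta, so Eta is the least closely related of the three.

Eta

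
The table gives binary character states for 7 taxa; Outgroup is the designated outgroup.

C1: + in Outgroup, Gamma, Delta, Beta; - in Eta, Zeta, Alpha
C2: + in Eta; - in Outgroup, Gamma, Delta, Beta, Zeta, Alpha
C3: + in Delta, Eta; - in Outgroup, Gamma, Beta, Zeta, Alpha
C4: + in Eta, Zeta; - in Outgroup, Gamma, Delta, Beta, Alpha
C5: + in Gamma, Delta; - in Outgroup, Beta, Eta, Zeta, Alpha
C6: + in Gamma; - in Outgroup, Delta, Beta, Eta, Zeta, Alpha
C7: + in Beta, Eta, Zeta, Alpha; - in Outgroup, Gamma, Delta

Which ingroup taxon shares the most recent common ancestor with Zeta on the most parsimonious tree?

Eta

Character polarity is set by the outgroup: the derived state is whichever differs from the outgroup's state, so for C1 the derived state is '-', and for the remaining characters it is '+'.
C1: derived state '-' in Alpha, Eta, and Zeta only — synapomorphy for {Alpha, Eta, Zeta}.
C2 (derived state '+') is unique to Eta (autapomorphy; uninformative for grouping).
C3 (state '+') occurs in Delta and Eta but conflicts with the nesting implied by the other characters — most parsimoniously interpreted as homoplasy.
Only Eta and Zeta show the derived state '+' for C4, supporting them as a clade.
C5: derived state '+' in Delta and Gamma only — synapomorphy for {Delta, Gamma}.
C6 (derived state '+') is unique to Gamma (autapomorphy; uninformative for grouping).
Only Alpha, Beta, Eta, and Zeta show the derived state '+' for C7, supporting them as a clade.
Most parsimonious ingroup topology: ((Gamma,Delta),(Beta,((Eta,Zeta),Alpha))).
Zeta and Eta form a cherry on this tree, so they are sister taxa.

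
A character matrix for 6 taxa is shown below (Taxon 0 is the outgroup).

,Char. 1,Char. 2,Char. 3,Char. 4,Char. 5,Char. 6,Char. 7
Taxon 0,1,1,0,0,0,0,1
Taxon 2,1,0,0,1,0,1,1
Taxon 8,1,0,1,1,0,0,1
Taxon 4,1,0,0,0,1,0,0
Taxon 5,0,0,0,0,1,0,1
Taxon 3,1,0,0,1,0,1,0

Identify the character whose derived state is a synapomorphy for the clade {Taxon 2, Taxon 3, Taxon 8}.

Character polarity is set by the outgroup: the derived state is whichever differs from the outgroup's state, so for Char. 1, Char. 2, Char. 7 the derived state is '0', and for the remaining characters it is '1'.
Char. 1 (derived state '0') is unique to Taxon 5 (autapomorphy; uninformative for grouping).
All ingroup taxa share the derived state '0' for Char. 2; it defines the ingroup but does not resolve relationships within it.
Char. 3 (derived state '1') is unique to Taxon 8 (autapomorphy; uninformative for grouping).
Only Taxon 2, Taxon 3, and Taxon 8 show the derived state '1' for Char. 4, supporting them as a clade.
Char. 5 (derived state '1') is shared by Taxon 4 and Taxon 5 — a synapomorphy uniting that clade.
Char. 6: derived state '1' in Taxon 2 and Taxon 3 only — synapomorphy for {Taxon 2, Taxon 3}.
Char. 7 (state '0') occurs in Taxon 3 and Taxon 4 but conflicts with the nesting implied by the other characters — most parsimoniously interpreted as homoplasy.
Most parsimonious ingroup topology: (((Taxon 2,Taxon 3),Taxon 8),(Taxon 4,Taxon 5)).
The clade {Taxon 2, Taxon 3, Taxon 8} is supported by Char. 4: its derived state '1' occurs in exactly those taxa and in no other taxon (including the outgroup).

Char. 4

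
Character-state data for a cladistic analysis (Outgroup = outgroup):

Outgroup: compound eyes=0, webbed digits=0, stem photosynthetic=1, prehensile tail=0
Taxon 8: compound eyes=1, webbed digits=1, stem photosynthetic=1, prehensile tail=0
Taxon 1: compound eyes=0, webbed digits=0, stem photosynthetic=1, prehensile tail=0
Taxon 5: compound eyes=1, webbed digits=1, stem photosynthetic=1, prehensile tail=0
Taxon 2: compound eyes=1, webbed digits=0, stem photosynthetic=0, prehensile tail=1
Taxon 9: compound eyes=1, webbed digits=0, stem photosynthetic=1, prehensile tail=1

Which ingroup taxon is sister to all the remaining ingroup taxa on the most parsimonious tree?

Character polarity is set by the outgroup: the derived state is whichever differs from the outgroup's state, so for stem photosynthetic the derived state is '0', and for the remaining characters it is '1'.
compound eyes: derived state '1' in Taxon 2, Taxon 5, Taxon 8, and Taxon 9 only — synapomorphy for {Taxon 2, Taxon 5, Taxon 8, Taxon 9}.
webbed digits: derived state '1' in Taxon 5 and Taxon 8 only — synapomorphy for {Taxon 5, Taxon 8}.
stem photosynthetic: derived state '0' in Taxon 2 only — an autapomorphy, so it tells us nothing about relationships among taxa.
prehensile tail (derived state '1') is shared by Taxon 2 and Taxon 9 — a synapomorphy uniting that clade.
Most parsimonious ingroup topology: (((Taxon 8,Taxon 5),(Taxon 2,Taxon 9)),Taxon 1).
Taxon 1 is sister to the clade containing all other ingroup taxa, so it is the earliest-diverging (most basal) ingroup lineage.

Taxon 1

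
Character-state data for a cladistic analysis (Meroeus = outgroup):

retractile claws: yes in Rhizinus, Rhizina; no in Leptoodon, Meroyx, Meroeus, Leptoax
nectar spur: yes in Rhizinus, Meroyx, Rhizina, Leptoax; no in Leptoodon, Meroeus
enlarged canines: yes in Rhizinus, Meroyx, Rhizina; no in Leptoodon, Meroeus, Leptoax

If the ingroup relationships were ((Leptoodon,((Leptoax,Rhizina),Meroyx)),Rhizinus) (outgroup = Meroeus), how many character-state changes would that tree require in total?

Map each character onto ((Leptoodon,((Leptoax,Rhizina),Meroyx)),Rhizinus) (rooted by Meroeus) and count the minimum state changes it requires (Fitch parsimony):
retractile claws: 2; nectar spur: 2; enlarged canines: 3.
Total tree length = 7.

7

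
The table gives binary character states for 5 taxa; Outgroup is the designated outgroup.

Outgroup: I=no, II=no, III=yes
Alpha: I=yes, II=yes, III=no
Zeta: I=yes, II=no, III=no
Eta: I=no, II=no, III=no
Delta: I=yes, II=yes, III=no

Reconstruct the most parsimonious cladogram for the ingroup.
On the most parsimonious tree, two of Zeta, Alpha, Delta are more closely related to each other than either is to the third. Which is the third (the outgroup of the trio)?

Zeta

Character polarity is set by the outgroup: the derived state is whichever differs from the outgroup's state, so for III the derived state is 'no', and for the remaining characters it is 'yes'.
Only Alpha, Delta, and Zeta show the derived state 'yes' for I, supporting them as a clade.
Only Alpha and Delta show the derived state 'yes' for II, supporting them as a clade.
All ingroup taxa share the derived state 'no' for III; it defines the ingroup but does not resolve relationships within it.
Most parsimonious ingroup topology: (((Alpha,Delta),Zeta),Eta).
Delta and Alpha share a more recent common ancestor with each other than either does with Zeta, so Zeta is the least closely related of the three.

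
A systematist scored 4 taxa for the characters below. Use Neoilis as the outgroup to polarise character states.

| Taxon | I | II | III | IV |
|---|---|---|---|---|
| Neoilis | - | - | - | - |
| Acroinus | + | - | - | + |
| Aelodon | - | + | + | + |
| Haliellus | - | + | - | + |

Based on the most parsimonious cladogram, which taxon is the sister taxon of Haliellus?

The outgroup has state '-' for every character, so '+' is the derived state throughout.
I: derived state '+' in Acroinus only — an autapomorphy, so it tells us nothing about relationships among taxa.
II: derived state '+' in Aelodon and Haliellus only — synapomorphy for {Aelodon, Haliellus}.
III (derived state '+') is unique to Aelodon (autapomorphy; uninformative for grouping).
All ingroup taxa share the derived state '+' for IV; it defines the ingroup but does not resolve relationships within it.
Most parsimonious ingroup topology: (Acroinus,(Aelodon,Haliellus)).
Haliellus and Aelodon form a cherry on this tree, so they are sister taxa.

Aelodon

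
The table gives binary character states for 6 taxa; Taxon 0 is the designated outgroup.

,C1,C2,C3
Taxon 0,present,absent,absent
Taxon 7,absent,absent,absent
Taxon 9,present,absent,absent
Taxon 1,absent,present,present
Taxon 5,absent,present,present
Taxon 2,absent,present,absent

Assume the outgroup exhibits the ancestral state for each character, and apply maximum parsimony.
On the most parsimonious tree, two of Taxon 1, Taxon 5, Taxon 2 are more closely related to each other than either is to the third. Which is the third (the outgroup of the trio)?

Character polarity is set by the outgroup: the derived state is whichever differs from the outgroup's state, so for C1 the derived state is 'absent', and for the remaining characters it is 'present'.
C1 (derived state 'absent') is shared by Taxon 1, Taxon 2, Taxon 5, and Taxon 7 — a synapomorphy uniting that clade.
C2: derived state 'present' in Taxon 1, Taxon 2, and Taxon 5 only — synapomorphy for {Taxon 1, Taxon 2, Taxon 5}.
C3: derived state 'present' in Taxon 1 and Taxon 5 only — synapomorphy for {Taxon 1, Taxon 5}.
Most parsimonious ingroup topology: ((Taxon 7,((Taxon 1,Taxon 5),Taxon 2)),Taxon 9).
Taxon 1 and Taxon 5 share a more recent common ancestor with each other than either does with Taxon 2, so Taxon 2 is the least closely related of the three.

Taxon 2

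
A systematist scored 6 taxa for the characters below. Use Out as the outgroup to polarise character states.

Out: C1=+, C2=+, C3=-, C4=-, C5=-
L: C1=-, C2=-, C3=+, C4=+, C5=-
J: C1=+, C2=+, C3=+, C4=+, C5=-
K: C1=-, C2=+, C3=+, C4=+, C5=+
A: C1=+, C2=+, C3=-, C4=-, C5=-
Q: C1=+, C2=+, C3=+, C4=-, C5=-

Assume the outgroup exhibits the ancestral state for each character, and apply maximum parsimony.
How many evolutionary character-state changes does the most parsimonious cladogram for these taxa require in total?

Character polarity is set by the outgroup: the derived state is whichever differs from the outgroup's state, so for C1, C2 the derived state is '-', and for the remaining characters it is '+'.
C1 (derived state '-') is shared by K and L — a synapomorphy uniting that clade.
C2 (derived state '-') is unique to L (autapomorphy; uninformative for grouping).
C3: derived state '+' in J, K, L, and Q only — synapomorphy for {J, K, L, Q}.
C4: derived state '+' in J, K, and L only — synapomorphy for {J, K, L}.
C5 (derived state '+') is unique to K (autapomorphy; uninformative for grouping).
Most parsimonious ingroup topology: ((((L,K),J),Q),A).
Changes per character on this tree: C1: 1; C2: 1; C3: 1; C4: 1; C5: 1.
Total = 5.

5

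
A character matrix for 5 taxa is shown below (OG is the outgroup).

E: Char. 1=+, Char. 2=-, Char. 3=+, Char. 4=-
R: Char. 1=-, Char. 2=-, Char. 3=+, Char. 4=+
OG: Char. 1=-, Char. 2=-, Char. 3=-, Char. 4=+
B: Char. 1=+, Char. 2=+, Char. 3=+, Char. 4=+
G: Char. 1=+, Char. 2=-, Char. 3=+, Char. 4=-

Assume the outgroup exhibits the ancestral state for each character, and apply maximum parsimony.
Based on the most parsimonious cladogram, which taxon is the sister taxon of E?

G

Character polarity is set by the outgroup: the derived state is whichever differs from the outgroup's state, so for Char. 4 the derived state is '-', and for the remaining characters it is '+'.
Char. 1 (derived state '+') is shared by B, E, and G — a synapomorphy uniting that clade.
Char. 2: derived state '+' in B only — an autapomorphy, so it tells us nothing about relationships among taxa.
All ingroup taxa share the derived state '+' for Char. 3; it defines the ingroup but does not resolve relationships within it.
Char. 4 (derived state '-') is shared by E and G — a synapomorphy uniting that clade.
Most parsimonious ingroup topology: (((G,E),B),R).
E and G form a cherry on this tree, so they are sister taxa.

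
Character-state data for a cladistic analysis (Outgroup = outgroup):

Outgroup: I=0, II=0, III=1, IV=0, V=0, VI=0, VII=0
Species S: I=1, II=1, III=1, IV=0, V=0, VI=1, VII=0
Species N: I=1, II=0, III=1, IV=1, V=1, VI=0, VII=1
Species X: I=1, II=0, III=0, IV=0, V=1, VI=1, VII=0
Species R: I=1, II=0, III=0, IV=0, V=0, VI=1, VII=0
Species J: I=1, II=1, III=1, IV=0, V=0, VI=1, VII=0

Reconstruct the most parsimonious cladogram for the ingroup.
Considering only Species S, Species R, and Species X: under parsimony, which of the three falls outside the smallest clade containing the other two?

Species S

Character polarity is set by the outgroup: the derived state is whichever differs from the outgroup's state, so for III the derived state is '0', and for the remaining characters it is '1'.
All ingroup taxa share the derived state '1' for I; it defines the ingroup but does not resolve relationships within it.
II: derived state '1' in Species J and Species S only — synapomorphy for {Species J, Species S}.
III (derived state '0') is shared by Species R and Species X — a synapomorphy uniting that clade.
IV: derived state '1' in Species N only — an autapomorphy, so it tells us nothing about relationships among taxa.
V groups Species N and Species X, which is incompatible with the clades supported by the remaining characters; treating it as convergent (homoplasy) costs fewer steps than any alternative tree.
Only Species J, Species R, Species S, and Species X show the derived state '1' for VI, supporting them as a clade.
VII (derived state '1') is unique to Species N (autapomorphy; uninformative for grouping).
Most parsimonious ingroup topology: (Species N,((Species R,Species X),(Species S,Species J))).
Species X and Species R share a more recent common ancestor with each other than either does with Species S, so Species S is the least closely related of the three.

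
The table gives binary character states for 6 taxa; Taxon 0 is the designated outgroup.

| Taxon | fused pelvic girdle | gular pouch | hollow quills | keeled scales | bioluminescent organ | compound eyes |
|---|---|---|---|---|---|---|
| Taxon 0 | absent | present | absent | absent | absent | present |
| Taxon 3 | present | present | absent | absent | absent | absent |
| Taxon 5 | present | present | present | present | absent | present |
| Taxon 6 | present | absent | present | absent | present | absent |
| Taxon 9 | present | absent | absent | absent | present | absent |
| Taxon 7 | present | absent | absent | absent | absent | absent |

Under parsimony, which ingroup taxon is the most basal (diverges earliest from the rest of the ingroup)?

Taxon 5

Character polarity is set by the outgroup: the derived state is whichever differs from the outgroup's state, so for gular pouch, compound eyes the derived state is 'absent', and for the remaining characters it is 'present'.
fused pelvic girdle (derived state 'present') is shared by all ingroup taxa — unites the whole ingroup.
gular pouch: derived state 'absent' in Taxon 6, Taxon 7, and Taxon 9 only — synapomorphy for {Taxon 6, Taxon 7, Taxon 9}.
hollow quills (state 'present') occurs in Taxon 5 and Taxon 6 but conflicts with the nesting implied by the other characters — most parsimoniously interpreted as homoplasy.
keeled scales (derived state 'present') is unique to Taxon 5 (autapomorphy; uninformative for grouping).
bioluminescent organ: derived state 'present' in Taxon 6 and Taxon 9 only — synapomorphy for {Taxon 6, Taxon 9}.
compound eyes: derived state 'absent' in Taxon 3, Taxon 6, Taxon 7, and Taxon 9 only — synapomorphy for {Taxon 3, Taxon 6, Taxon 7, Taxon 9}.
Most parsimonious ingroup topology: ((Taxon 3,((Taxon 6,Taxon 9),Taxon 7)),Taxon 5).
Taxon 5 is sister to the clade containing all other ingroup taxa, so it is the earliest-diverging (most basal) ingroup lineage.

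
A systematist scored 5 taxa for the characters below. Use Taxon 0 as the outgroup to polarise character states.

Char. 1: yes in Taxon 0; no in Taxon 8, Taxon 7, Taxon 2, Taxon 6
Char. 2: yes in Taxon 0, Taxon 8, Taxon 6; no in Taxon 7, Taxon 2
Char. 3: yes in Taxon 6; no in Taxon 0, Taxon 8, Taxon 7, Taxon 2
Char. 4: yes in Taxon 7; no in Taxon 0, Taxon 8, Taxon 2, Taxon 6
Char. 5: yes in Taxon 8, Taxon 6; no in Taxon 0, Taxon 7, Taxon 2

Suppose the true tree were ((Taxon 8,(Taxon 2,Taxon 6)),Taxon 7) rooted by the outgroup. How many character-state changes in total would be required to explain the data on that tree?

Map each character onto ((Taxon 8,(Taxon 2,Taxon 6)),Taxon 7) (rooted by Taxon 0) and count the minimum state changes it requires (Fitch parsimony):
Char. 1: 1; Char. 2: 2; Char. 3: 1; Char. 4: 1; Char. 5: 2.
Total tree length = 7.

7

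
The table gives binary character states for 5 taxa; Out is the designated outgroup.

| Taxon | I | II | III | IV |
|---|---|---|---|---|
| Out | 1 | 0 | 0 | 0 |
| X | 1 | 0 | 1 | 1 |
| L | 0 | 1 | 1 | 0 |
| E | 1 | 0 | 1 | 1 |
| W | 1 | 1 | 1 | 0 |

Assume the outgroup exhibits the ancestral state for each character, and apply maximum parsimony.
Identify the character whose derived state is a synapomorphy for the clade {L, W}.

II

Character polarity is set by the outgroup: the derived state is whichever differs from the outgroup's state, so for I the derived state is '0', and for the remaining characters it is '1'.
I (derived state '0') is unique to L (autapomorphy; uninformative for grouping).
II: derived state '1' in L and W only — synapomorphy for {L, W}.
All ingroup taxa share the derived state '1' for III; it defines the ingroup but does not resolve relationships within it.
IV (derived state '1') is shared by E and X — a synapomorphy uniting that clade.
Most parsimonious ingroup topology: ((X,E),(L,W)).
The clade {L, W} is supported by II: its derived state '1' occurs in exactly those taxa and in no other taxon (including the outgroup).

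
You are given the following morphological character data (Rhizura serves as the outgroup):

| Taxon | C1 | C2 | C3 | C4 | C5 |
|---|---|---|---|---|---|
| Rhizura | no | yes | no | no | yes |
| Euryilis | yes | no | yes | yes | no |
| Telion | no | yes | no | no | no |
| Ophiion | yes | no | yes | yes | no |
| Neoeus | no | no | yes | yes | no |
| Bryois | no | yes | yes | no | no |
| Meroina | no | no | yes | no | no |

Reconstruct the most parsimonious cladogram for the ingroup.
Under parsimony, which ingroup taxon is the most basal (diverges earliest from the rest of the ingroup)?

Character polarity is set by the outgroup: the derived state is whichever differs from the outgroup's state, so for C2, C5 the derived state is 'no', and for the remaining characters it is 'yes'.
C1 (derived state 'yes') is shared by Euryilis and Ophiion — a synapomorphy uniting that clade.
C2 (derived state 'no') is shared by Euryilis, Meroina, Neoeus, and Ophiion — a synapomorphy uniting that clade.
Only Bryois, Euryilis, Meroina, Neoeus, and Ophiion show the derived state 'yes' for C3, supporting them as a clade.
C4: derived state 'yes' in Euryilis, Neoeus, and Ophiion only — synapomorphy for {Euryilis, Neoeus, Ophiion}.
C5 (derived state 'no') is shared by all ingroup taxa — unites the whole ingroup.
Most parsimonious ingroup topology: (((((Euryilis,Ophiion),Neoeus),Meroina),Bryois),Telion).
Telion is sister to the clade containing all other ingroup taxa, so it is the earliest-diverging (most basal) ingroup lineage.

Telion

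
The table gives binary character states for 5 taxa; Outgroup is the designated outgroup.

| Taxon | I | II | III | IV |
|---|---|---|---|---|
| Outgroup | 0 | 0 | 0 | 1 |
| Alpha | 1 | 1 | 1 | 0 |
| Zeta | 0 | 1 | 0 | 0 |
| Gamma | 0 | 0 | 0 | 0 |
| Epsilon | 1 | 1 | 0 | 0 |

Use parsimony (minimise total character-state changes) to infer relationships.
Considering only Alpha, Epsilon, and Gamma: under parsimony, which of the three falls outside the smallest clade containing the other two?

Gamma

Character polarity is set by the outgroup: the derived state is whichever differs from the outgroup's state, so for IV the derived state is '0', and for the remaining characters it is '1'.
I: derived state '1' in Alpha and Epsilon only — synapomorphy for {Alpha, Epsilon}.
II: derived state '1' in Alpha, Epsilon, and Zeta only — synapomorphy for {Alpha, Epsilon, Zeta}.
III (derived state '1') is unique to Alpha (autapomorphy; uninformative for grouping).
IV (derived state '0') is shared by all ingroup taxa — unites the whole ingroup.
Most parsimonious ingroup topology: (((Alpha,Epsilon),Zeta),Gamma).
Alpha and Epsilon share a more recent common ancestor with each other than either does with Gamma, so Gamma is the least closely related of the three.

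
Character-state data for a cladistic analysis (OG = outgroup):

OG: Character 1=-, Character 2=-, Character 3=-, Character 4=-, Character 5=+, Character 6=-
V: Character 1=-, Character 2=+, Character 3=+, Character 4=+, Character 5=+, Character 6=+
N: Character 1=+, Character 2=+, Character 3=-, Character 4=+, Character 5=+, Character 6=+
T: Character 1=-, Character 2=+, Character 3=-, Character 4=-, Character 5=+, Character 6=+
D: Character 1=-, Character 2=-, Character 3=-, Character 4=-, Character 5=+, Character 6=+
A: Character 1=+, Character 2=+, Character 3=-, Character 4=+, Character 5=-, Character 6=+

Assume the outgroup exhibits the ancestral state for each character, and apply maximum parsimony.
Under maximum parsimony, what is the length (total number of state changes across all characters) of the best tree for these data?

6

Character polarity is set by the outgroup: the derived state is whichever differs from the outgroup's state, so for Character 5 the derived state is '-', and for the remaining characters it is '+'.
Character 1 (derived state '+') is shared by A and N — a synapomorphy uniting that clade.
Only A, N, T, and V show the derived state '+' for Character 2, supporting them as a clade.
Character 3 (derived state '+') is unique to V (autapomorphy; uninformative for grouping).
Character 4 (derived state '+') is shared by A, N, and V — a synapomorphy uniting that clade.
Character 5 (derived state '-') is unique to A (autapomorphy; uninformative for grouping).
All ingroup taxa share the derived state '+' for Character 6; it defines the ingroup but does not resolve relationships within it.
Most parsimonious ingroup topology: ((((A,N),V),T),D).
Changes per character on this tree: Character 1: 1; Character 2: 1; Character 3: 1; Character 4: 1; Character 5: 1; Character 6: 1.
Total = 6.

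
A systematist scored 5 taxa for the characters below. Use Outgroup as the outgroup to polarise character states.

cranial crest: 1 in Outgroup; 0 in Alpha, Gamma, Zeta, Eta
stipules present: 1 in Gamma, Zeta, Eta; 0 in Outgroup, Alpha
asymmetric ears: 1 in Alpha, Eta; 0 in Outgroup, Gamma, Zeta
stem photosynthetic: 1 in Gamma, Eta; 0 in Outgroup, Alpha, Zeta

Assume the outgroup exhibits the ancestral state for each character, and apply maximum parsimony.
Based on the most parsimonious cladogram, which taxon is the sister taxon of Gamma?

Eta

Character polarity is set by the outgroup: the derived state is whichever differs from the outgroup's state, so for cranial crest the derived state is '0', and for the remaining characters it is '1'.
cranial crest (derived state '0') is shared by all ingroup taxa — unites the whole ingroup.
stipules present: derived state '1' in Eta, Gamma, and Zeta only — synapomorphy for {Eta, Gamma, Zeta}.
asymmetric ears groups Alpha and Eta, which is incompatible with the clades supported by the remaining characters; treating it as convergent (homoplasy) costs fewer steps than any alternative tree.
Only Eta and Gamma show the derived state '1' for stem photosynthetic, supporting them as a clade.
Most parsimonious ingroup topology: (Alpha,((Gamma,Eta),Zeta)).
Gamma and Eta form a cherry on this tree, so they are sister taxa.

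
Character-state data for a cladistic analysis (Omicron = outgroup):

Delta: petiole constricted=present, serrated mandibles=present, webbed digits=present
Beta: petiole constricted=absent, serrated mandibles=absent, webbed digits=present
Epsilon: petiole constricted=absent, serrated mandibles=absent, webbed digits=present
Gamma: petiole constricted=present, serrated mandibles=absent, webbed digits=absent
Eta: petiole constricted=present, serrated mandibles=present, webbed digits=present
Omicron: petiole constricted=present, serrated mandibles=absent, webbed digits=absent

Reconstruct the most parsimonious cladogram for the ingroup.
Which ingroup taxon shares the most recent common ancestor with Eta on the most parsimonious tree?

Character polarity is set by the outgroup: the derived state is whichever differs from the outgroup's state, so for petiole constricted the derived state is 'absent', and for the remaining characters it is 'present'.
petiole constricted: derived state 'absent' in Beta and Epsilon only — synapomorphy for {Beta, Epsilon}.
serrated mandibles: derived state 'present' in Delta and Eta only — synapomorphy for {Delta, Eta}.
webbed digits (derived state 'present') is shared by Beta, Delta, Epsilon, and Eta — a synapomorphy uniting that clade.
Most parsimonious ingroup topology: (Gamma,((Eta,Delta),(Beta,Epsilon))).
Eta and Delta form a cherry on this tree, so they are sister taxa.

Delta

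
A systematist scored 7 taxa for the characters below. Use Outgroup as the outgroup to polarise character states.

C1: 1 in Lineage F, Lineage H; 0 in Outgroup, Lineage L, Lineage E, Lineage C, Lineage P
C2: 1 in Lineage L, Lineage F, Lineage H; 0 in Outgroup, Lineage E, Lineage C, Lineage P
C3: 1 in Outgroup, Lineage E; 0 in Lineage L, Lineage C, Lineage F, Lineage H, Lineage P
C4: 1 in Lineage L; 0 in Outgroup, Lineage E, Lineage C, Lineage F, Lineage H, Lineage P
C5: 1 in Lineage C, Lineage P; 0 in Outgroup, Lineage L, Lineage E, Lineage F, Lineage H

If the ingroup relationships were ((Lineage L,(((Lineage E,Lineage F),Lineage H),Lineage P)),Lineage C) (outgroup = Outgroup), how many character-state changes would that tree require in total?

Map each character onto ((Lineage L,(((Lineage E,Lineage F),Lineage H),Lineage P)),Lineage C) (rooted by Outgroup) and count the minimum state changes it requires (Fitch parsimony):
C1: 2; C2: 3; C3: 2; C4: 1; C5: 2.
Total tree length = 10.

10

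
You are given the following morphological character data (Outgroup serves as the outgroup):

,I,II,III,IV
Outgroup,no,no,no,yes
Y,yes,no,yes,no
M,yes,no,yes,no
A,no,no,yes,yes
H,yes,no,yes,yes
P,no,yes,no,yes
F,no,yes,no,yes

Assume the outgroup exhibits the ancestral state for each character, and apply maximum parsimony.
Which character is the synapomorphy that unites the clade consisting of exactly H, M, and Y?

Character polarity is set by the outgroup: the derived state is whichever differs from the outgroup's state, so for IV the derived state is 'no', and for the remaining characters it is 'yes'.
I: derived state 'yes' in H, M, and Y only — synapomorphy for {H, M, Y}.
II (derived state 'yes') is shared by F and P — a synapomorphy uniting that clade.
Only A, H, M, and Y show the derived state 'yes' for III, supporting them as a clade.
Only M and Y show the derived state 'no' for IV, supporting them as a clade.
Most parsimonious ingroup topology: ((((Y,M),H),A),(P,F)).
The clade {H, M, Y} is supported by I: its derived state 'yes' occurs in exactly those taxa and in no other taxon (including the outgroup).

I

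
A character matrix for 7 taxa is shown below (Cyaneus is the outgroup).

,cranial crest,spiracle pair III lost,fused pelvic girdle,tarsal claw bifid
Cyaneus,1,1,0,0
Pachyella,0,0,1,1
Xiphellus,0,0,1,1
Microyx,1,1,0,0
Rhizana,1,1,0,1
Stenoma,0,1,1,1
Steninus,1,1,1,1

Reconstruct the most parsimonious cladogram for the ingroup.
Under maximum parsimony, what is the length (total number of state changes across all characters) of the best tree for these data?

Character polarity is set by the outgroup: the derived state is whichever differs from the outgroup's state, so for cranial crest, spiracle pair III lost the derived state is '0', and for the remaining characters it is '1'.
Only Pachyella, Stenoma, and Xiphellus show the derived state '0' for cranial crest, supporting them as a clade.
spiracle pair III lost (derived state '0') is shared by Pachyella and Xiphellus — a synapomorphy uniting that clade.
Only Pachyella, Steninus, Stenoma, and Xiphellus show the derived state '1' for fused pelvic girdle, supporting them as a clade.
tarsal claw bifid: derived state '1' in Pachyella, Rhizana, Steninus, Stenoma, and Xiphellus only — synapomorphy for {Pachyella, Rhizana, Steninus, Stenoma, Xiphellus}.
Most parsimonious ingroup topology: (((((Pachyella,Xiphellus),Stenoma),Steninus),Rhizana),Microyx).
Changes per character on this tree: cranial crest: 1; spiracle pair III lost: 1; fused pelvic girdle: 1; tarsal claw bifid: 1.
Total = 4.

4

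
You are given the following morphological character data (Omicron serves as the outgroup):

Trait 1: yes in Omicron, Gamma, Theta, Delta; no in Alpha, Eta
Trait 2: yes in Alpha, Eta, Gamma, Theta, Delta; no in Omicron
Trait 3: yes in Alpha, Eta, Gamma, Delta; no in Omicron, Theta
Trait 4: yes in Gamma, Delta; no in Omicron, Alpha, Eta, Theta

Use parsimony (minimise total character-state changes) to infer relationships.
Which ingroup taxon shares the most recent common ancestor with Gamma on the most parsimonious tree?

Delta

Character polarity is set by the outgroup: the derived state is whichever differs from the outgroup's state, so for Trait 1 the derived state is 'no', and for the remaining characters it is 'yes'.
Trait 1: derived state 'no' in Alpha and Eta only — synapomorphy for {Alpha, Eta}.
All ingroup taxa share the derived state 'yes' for Trait 2; it defines the ingroup but does not resolve relationships within it.
Only Alpha, Delta, Eta, and Gamma show the derived state 'yes' for Trait 3, supporting them as a clade.
Only Delta and Gamma show the derived state 'yes' for Trait 4, supporting them as a clade.
Most parsimonious ingroup topology: (((Alpha,Eta),(Gamma,Delta)),Theta).
Gamma and Delta form a cherry on this tree, so they are sister taxa.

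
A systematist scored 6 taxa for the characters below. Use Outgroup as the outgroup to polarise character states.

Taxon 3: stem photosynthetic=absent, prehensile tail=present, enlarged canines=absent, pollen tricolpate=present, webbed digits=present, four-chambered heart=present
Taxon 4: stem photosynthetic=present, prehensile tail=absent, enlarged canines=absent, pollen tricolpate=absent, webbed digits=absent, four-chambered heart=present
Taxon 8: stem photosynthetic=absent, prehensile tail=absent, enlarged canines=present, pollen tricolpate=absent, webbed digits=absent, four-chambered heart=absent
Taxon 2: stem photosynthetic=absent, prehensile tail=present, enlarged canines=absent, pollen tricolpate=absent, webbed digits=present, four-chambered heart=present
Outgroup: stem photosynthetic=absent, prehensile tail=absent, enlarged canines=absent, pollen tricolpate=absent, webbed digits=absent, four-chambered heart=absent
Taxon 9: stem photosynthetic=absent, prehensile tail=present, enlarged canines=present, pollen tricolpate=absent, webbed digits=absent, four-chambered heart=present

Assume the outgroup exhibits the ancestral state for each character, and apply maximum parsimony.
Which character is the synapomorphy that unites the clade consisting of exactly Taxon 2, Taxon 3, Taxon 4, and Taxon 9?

four-chambered heart

The outgroup has state 'absent' for every character, so 'present' is the derived state throughout.
stem photosynthetic (derived state 'present') is unique to Taxon 4 (autapomorphy; uninformative for grouping).
prehensile tail (derived state 'present') is shared by Taxon 2, Taxon 3, and Taxon 9 — a synapomorphy uniting that clade.
enlarged canines (state 'present') occurs in Taxon 8 and Taxon 9 but conflicts with the nesting implied by the other characters — most parsimoniously interpreted as homoplasy.
pollen tricolpate: derived state 'present' in Taxon 3 only — an autapomorphy, so it tells us nothing about relationships among taxa.
Only Taxon 2 and Taxon 3 show the derived state 'present' for webbed digits, supporting them as a clade.
Only Taxon 2, Taxon 3, Taxon 4, and Taxon 9 show the derived state 'present' for four-chambered heart, supporting them as a clade.
Most parsimonious ingroup topology: ((((Taxon 2,Taxon 3),Taxon 9),Taxon 4),Taxon 8).
The clade {Taxon 2, Taxon 3, Taxon 4, Taxon 9} is supported by four-chambered heart: its derived state 'present' occurs in exactly those taxa and in no other taxon (including the outgroup).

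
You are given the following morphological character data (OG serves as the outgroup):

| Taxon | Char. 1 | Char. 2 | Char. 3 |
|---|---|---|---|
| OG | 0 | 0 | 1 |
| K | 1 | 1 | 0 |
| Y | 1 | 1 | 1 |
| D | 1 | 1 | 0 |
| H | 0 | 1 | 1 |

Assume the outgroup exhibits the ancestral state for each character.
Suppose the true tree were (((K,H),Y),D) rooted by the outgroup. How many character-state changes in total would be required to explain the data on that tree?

Map each character onto (((K,H),Y),D) (rooted by OG) and count the minimum state changes it requires (Fitch parsimony):
Char. 1: 2; Char. 2: 1; Char. 3: 2.
Total tree length = 5.

5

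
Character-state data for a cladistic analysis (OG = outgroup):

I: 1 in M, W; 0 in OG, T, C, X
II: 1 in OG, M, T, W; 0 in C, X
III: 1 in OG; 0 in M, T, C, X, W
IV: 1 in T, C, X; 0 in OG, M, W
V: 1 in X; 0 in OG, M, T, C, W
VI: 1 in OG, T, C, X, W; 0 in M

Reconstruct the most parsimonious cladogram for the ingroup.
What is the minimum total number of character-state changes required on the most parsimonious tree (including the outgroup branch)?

6

Character polarity is set by the outgroup: the derived state is whichever differs from the outgroup's state, so for II, III, VI the derived state is '0', and for the remaining characters it is '1'.
I: derived state '1' in M and W only — synapomorphy for {M, W}.
II: derived state '0' in C and X only — synapomorphy for {C, X}.
All ingroup taxa share the derived state '0' for III; it defines the ingroup but does not resolve relationships within it.
IV: derived state '1' in C, T, and X only — synapomorphy for {C, T, X}.
V (derived state '1') is unique to X (autapomorphy; uninformative for grouping).
VI: derived state '0' in M only — an autapomorphy, so it tells us nothing about relationships among taxa.
Most parsimonious ingroup topology: ((M,W),(T,(C,X))).
Changes per character on this tree: I: 1; II: 1; III: 1; IV: 1; V: 1; VI: 1.
Total = 6.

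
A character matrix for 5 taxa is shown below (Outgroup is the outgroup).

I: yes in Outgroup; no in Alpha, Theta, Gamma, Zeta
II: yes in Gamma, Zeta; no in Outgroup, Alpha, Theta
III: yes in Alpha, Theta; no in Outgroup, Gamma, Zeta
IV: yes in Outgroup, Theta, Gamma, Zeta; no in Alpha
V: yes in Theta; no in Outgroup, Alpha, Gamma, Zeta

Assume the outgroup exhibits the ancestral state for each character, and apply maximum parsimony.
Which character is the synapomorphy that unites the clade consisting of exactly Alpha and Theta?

III

Character polarity is set by the outgroup: the derived state is whichever differs from the outgroup's state, so for I, IV the derived state is 'no', and for the remaining characters it is 'yes'.
I (derived state 'no') is shared by all ingroup taxa — unites the whole ingroup.
II (derived state 'yes') is shared by Gamma and Zeta — a synapomorphy uniting that clade.
III: derived state 'yes' in Alpha and Theta only — synapomorphy for {Alpha, Theta}.
IV: derived state 'no' in Alpha only — an autapomorphy, so it tells us nothing about relationships among taxa.
V (derived state 'yes') is unique to Theta (autapomorphy; uninformative for grouping).
Most parsimonious ingroup topology: ((Alpha,Theta),(Gamma,Zeta)).
The clade {Alpha, Theta} is supported by III: its derived state 'yes' occurs in exactly those taxa and in no other taxon (including the outgroup).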